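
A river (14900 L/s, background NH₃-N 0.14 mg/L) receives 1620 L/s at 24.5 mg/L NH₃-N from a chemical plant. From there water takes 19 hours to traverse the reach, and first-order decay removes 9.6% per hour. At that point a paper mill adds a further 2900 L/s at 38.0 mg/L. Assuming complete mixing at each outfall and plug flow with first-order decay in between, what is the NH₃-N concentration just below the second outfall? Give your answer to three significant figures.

Mixed concentration C = ΣQC/ΣQ = (14900·0.1400 + 1620·24.50) / 16520 = 41780/16520 = 2.529 mg/L; combined flow 16520 L/s.
9.6%/h lost → k = −ln(1 − 0.096) = 0.1009 h⁻¹.
Decay over the reach: 2.529·exp(−kt) = 2.529·0.1470 = 0.3716 mg/L.
At the second outfall, C = (16520·0.3716 + 2900·38.00) / (16520 + 2900) = 5.991 mg/L.

5.99 mg/L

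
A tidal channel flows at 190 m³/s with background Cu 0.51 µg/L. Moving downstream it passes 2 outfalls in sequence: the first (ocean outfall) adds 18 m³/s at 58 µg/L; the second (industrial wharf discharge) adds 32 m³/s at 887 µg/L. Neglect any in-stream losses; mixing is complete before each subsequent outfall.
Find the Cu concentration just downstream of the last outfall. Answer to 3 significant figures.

After outfall 1: Q = 190.0 + 18.00 = 208.0 m³/s; C = (190.0·0.5100 + 18.00·58.00)/208.0 = 5.485 µg/L.
After outfall 2: Q = 208.0 + 32.00 = 240.0 m³/s; C = (208.0·5.485 + 32.00·887.0)/240.0 = 123.0 µg/L.

123 µg/L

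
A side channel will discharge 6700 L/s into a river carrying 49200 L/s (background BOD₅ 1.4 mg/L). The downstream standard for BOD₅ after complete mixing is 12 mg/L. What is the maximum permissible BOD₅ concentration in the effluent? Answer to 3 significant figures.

89.8 mg/L

At the limit, (Qr·Cr + Qe·Cₑ)/(Qr + Qe) = 12:
Cₑ = (55900·12 − 49200·1.400) / 6700 = 89.84 mg/L.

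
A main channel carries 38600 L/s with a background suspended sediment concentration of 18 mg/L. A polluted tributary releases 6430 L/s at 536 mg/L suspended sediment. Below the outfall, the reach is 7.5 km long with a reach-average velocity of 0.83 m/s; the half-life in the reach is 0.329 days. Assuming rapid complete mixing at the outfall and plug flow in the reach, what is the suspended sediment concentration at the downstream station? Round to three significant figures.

73.8 mg/L

Flow-weighted average: C = (38600·18.00 + 6430·536.0) / 45030 = 4141000/45030 = 91.97 mg/L.
Travel time t = 7.5·1000 / 0.83 = 9036 s = 2.510 h.
Half-life 0.329 d → k = ln 2 / 0.329 = 2.107 d⁻¹.
Decay over the reach: 91.97·exp(−kt) = 91.97·0.8022 = 73.78 mg/L.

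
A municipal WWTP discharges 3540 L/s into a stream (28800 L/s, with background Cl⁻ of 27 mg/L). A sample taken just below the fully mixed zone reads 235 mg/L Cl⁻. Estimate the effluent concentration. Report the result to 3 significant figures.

Mass balance: 28800·27.00 + 3540·Cₑ = 32340·235.0
→ Cₑ = (32340·235.0 − 28800·27.00) / 3540 = 1927 mg/L.

1930 mg/L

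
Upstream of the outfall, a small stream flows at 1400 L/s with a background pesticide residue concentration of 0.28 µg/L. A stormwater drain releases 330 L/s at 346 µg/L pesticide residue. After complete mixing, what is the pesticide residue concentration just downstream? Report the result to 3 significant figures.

Flow-weighted average: C = (1400·0.2800 + 330.0·346.0) / 1730 = 114600/1730 = 66.23 µg/L.

66.2 µg/L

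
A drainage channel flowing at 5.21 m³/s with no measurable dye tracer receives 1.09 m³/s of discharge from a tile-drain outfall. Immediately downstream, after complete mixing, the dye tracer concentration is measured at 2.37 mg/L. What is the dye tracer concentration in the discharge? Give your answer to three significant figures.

Mass balance: 5.210·0 + 1.090·Cₑ = 6.300·2.370
→ Cₑ = (6.300·2.370 − 5.210·0) / 1.090 = 13.70 mg/L.

13.7 mg/L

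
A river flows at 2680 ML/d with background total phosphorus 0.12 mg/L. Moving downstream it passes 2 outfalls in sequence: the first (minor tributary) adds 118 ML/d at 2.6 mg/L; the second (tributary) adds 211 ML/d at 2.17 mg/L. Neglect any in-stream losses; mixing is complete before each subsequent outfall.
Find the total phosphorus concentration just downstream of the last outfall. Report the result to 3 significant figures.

After outfall 1: Q = 2680 + 118.0 = 2798 ML/d; C = (2680·0.1200 + 118.0·2.600)/2798 = 0.2246 mg/L.
After outfall 2: Q = 2798 + 211.0 = 3009 ML/d; C = (2798·0.2246 + 211.0·2.170)/3009 = 0.3610 mg/L.

0.361 mg/L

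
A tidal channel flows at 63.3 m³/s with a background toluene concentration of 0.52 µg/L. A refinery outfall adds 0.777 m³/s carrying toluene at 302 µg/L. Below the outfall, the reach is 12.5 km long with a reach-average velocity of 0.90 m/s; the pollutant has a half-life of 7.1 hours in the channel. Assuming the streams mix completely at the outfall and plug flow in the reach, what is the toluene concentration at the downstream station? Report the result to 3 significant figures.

After mixing, C = (63.30·0.5200 + 0.7770·302.0) / 64.08 = 267.6/64.08 = 4.176 µg/L.
Travel time t = 12.5·1000 / 0.90 = 13890 s = 3.858 h.
Half-life 7.1 h → k = ln 2 / 7.1 = 0.09763 h⁻¹ = 2.343 d⁻¹.
After decay, C = 4.176 × e^(−kt) = 4.176 × 0.6862 = 2.865 µg/L.

2.87 µg/L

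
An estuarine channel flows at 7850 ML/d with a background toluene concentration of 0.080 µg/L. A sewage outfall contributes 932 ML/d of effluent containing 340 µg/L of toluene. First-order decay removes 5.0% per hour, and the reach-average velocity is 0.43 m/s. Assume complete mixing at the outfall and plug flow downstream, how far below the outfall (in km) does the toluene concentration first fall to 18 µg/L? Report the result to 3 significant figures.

Mass balance: C = (7850·0.08000 + 932.0·340.0) / 8782 = 317500/8782 = 36.15 µg/L.
5.0%/h lost → k = −ln(1 − 0.05) = 0.05129 h⁻¹.
Set 36.15·exp(−k·t) = 18 → t = ln(36.15/18)/k = 48950 s = 13.60 h.
Distance = v·t = 0.43·48950 = 21050 m = 21.05 km.

21.0 km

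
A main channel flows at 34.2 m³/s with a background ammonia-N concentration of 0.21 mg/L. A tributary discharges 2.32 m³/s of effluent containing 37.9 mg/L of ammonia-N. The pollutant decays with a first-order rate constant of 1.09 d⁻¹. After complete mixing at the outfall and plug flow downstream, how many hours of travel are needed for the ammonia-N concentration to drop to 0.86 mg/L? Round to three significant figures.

Mixed concentration C = ΣQC/ΣQ = (34.20·0.2100 + 2.320·37.90) / 36.52 = 95.11/36.52 = 2.604 mg/L.
2.604·exp(−k·t) = 0.86 → t = ln(2.604/0.86)/k = 87830 s = 24.40 h.

24.4 h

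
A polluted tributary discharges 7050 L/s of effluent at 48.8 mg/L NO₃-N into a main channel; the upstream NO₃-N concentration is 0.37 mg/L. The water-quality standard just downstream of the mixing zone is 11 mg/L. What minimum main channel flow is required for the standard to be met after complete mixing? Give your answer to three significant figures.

Set C_mix = 11: (Q·0.3700 + 7050·48.80) / (Q + 7050) = 11
→ Q = 7050·(48.80 − 11)/(11 − 0.3700) = 25070 L/s.

25100 L/s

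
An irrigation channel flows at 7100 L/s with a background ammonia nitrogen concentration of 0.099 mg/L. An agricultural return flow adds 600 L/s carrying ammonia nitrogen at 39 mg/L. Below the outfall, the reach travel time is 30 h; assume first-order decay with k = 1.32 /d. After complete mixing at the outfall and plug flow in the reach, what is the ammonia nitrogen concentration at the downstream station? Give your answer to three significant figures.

Conservation of mass: C = (7100·0.09900 + 600.0·39.00) / 7700 = 24100/7700 = 3.130 mg/L.
Decay over the reach: 3.130·exp(−kt) = 3.130·0.1920 = 0.6012 mg/L.

0.601 mg/L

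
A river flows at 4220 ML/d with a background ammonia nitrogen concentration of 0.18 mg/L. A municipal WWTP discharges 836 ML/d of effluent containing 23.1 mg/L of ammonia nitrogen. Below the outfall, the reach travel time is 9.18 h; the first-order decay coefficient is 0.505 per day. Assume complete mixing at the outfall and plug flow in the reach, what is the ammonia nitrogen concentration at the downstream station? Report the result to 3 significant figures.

Mass balance: C = (4220·0.1800 + 836.0·23.10) / 5056 = 20070/5056 = 3.970 mg/L.
Decay over the reach: 3.970·exp(−kt) = 3.970·0.8243 = 3.272 mg/L.

3.27 mg/L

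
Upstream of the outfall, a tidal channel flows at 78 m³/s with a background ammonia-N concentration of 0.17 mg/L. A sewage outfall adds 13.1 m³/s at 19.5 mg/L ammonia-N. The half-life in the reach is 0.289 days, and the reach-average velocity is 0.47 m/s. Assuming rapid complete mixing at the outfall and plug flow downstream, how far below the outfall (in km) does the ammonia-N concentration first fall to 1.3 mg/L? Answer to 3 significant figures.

13.9 km

Flow-weighted average: C = (78.00·0.1700 + 13.10·19.50) / 91.10 = 268.7/91.10 = 2.950 mg/L.
Half-life 0.289 d → k = ln 2 / 0.289 = 2.398 d⁻¹.
Set 2.950·exp(−k·t) = 1.3 → t = ln(2.950/1.3)/k = 29510 s = 8.198 h.
Distance = v·t = 0.47·29510 = 13870 m = 13.87 km.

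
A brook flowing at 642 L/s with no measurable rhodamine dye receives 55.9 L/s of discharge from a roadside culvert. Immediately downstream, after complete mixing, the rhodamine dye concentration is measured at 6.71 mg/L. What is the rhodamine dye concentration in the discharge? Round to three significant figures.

83.8 mg/L

Mass balance: 642.0·0 + 55.90·Cₑ = 697.9·6.710
→ Cₑ = (697.9·6.710 − 642.0·0) / 55.90 = 83.77 mg/L.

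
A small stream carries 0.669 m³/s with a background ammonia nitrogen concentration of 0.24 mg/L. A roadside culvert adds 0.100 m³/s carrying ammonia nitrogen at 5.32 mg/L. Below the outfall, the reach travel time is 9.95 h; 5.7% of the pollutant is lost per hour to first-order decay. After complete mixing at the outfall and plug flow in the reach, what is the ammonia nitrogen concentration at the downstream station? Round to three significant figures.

Conservation of mass: C = (0.6690·0.2400 + 0.1000·5.320) / 0.7690 = 0.6926/0.7690 = 0.9006 mg/L.
5.7%/h lost → k = −ln(1 − 0.057) = 0.05869 h⁻¹.
Applying C = C₀e^(−kt): 0.9006 × 0.5577 = 0.5023 mg/L.

0.502 mg/L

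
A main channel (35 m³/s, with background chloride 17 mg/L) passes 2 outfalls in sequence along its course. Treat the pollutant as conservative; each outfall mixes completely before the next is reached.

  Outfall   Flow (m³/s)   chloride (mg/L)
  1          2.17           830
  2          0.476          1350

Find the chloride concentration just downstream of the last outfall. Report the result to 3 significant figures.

After outfall 1: Q = 35.00 + 2.170 = 37.17 m³/s; C = (35.00·17.00 + 2.170·830.0)/37.17 = 64.46 mg/L.
After outfall 2: Q = 37.17 + 0.4760 = 37.65 m³/s; C = (37.17·64.46 + 0.4760·1350)/37.65 = 80.72 mg/L.

80.7 mg/L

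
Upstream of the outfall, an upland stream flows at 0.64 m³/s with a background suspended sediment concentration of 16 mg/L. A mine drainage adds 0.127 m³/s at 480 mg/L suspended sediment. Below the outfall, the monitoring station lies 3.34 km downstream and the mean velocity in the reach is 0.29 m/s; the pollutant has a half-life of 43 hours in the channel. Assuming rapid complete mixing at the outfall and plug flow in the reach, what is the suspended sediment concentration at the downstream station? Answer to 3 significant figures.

Mixed concentration C = ΣQC/ΣQ = (0.6400·16.00 + 0.1270·480.0) / 0.7670 = 71.20/0.7670 = 92.83 mg/L.
Travel time t = 3.34·1000 / 0.29 = 11520 s = 3.199 h.
Half-life 43 h → k = ln 2 / 43 = 0.01612 h⁻¹ = 0.3869 d⁻¹.
Decay over the reach: 92.83·exp(−kt) = 92.83·0.9497 = 88.16 mg/L.

88.2 mg/L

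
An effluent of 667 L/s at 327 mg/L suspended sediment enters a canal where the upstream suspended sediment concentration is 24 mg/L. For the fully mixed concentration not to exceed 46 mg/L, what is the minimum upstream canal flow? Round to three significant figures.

8520 L/s

Set C_mix = 46: (Q·24.00 + 667.0·327.0) / (Q + 667.0) = 46
→ Q = 667.0·(327.0 − 46)/(46 − 24.00) = 8519 L/s.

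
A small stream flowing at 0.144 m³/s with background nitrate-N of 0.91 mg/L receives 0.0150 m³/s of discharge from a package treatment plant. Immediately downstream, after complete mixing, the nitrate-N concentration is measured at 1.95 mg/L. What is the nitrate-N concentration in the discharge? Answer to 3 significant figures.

Mass balance: 0.1440·0.9100 + 0.01500·Cₑ = 0.1590·1.950
→ Cₑ = (0.1590·1.950 − 0.1440·0.9100) / 0.01500 = 11.93 mg/L.

11.9 mg/L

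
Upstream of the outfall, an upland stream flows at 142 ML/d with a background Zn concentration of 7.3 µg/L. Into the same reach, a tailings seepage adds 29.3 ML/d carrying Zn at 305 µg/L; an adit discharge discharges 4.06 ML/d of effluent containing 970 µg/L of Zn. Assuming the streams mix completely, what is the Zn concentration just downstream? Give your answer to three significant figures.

Mixed concentration C = ΣQC/ΣQ = (142.0·7.300 + 29.30·305.0 + 4.060·970.0) / 175.4 = 13910/175.4 = 79.33 µg/L.

79.3 µg/L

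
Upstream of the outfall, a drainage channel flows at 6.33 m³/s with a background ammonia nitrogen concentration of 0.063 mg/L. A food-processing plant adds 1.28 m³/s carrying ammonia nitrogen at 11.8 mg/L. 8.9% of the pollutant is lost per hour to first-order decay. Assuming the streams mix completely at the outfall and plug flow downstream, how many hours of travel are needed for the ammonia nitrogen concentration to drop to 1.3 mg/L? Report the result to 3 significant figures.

Mass balance: C = (6.330·0.06300 + 1.280·11.80) / 7.610 = 15.50/7.610 = 2.037 mg/L.
8.9%/h lost → k = −ln(1 − 0.089) = 0.09321 h⁻¹.
2.037·exp(−k·t) = 1.3 → t = ln(2.037/1.3)/k = 17350 s = 4.819 h.

4.82 h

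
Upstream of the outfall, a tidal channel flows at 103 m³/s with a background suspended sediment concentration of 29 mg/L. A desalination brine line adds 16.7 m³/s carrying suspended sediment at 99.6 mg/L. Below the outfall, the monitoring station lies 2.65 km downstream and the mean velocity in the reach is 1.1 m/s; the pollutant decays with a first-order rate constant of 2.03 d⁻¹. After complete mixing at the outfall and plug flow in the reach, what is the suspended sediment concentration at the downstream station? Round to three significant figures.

Mixed concentration C = ΣQC/ΣQ = (103.0·29.00 + 16.70·99.60) / 119.7 = 4650/119.7 = 38.85 mg/L.
Travel time t = 2.65·1000 / 1.1 = 2409 s = 0.6692 h.
First-order decay: C = 38.85·exp(−k·t) = 38.85·0.9450 = 36.71 mg/L.

36.7 mg/L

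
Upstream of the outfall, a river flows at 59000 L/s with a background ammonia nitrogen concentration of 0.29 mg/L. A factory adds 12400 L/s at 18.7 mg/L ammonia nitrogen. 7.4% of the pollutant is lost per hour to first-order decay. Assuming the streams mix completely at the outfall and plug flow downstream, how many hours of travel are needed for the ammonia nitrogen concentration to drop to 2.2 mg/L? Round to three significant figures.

Mixed concentration C = ΣQC/ΣQ = (59000·0.2900 + 12400·18.70) / 71400 = 249000/71400 = 3.487 mg/L.
7.4%/h lost → k = −ln(1 − 0.074) = 0.07688 h⁻¹.
3.487·exp(−k·t) = 2.2 → t = ln(3.487/2.2)/k = 21570 s = 5.992 h.

5.99 h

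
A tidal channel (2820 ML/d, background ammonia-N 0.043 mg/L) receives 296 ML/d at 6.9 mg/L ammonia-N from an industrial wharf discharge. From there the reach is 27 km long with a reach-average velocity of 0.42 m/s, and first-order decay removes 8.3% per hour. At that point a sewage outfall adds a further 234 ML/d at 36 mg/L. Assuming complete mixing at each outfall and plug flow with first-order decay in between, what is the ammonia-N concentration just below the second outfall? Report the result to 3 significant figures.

2.65 mg/L

Mass balance: C = (2820·0.04300 + 296.0·6.900) / 3116 = 2164/3116 = 0.6944 mg/L; combined flow 3116 ML/d.
Travel time t = 27·1000 / 0.42 = 64290 s = 17.86 h.
8.3%/h lost → k = −ln(1 − 0.083) = 0.08665 h⁻¹.
First-order decay: C = 0.6944·exp(−k·t) = 0.6944·0.2128 = 0.1478 mg/L.
At the second outfall, C = (3116·0.1478 + 234.0·36.00) / (3116 + 234.0) = 2.652 mg/L.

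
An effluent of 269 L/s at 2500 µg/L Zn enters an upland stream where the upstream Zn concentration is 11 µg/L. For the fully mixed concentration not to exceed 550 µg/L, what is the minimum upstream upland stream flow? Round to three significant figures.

Set C_mix = 550: (Q·11.00 + 269.0·2500) / (Q + 269.0) = 550
→ Q = 269.0·(2500 − 550)/(550 − 11.00) = 973.2 L/s.

973 L/s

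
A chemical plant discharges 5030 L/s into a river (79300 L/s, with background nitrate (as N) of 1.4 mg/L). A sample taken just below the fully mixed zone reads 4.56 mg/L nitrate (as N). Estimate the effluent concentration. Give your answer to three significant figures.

54.4 mg/L

Mass balance: 79300·1.400 + 5030·Cₑ = 84330·4.560
→ Cₑ = (84330·4.560 − 79300·1.400) / 5030 = 54.38 mg/L.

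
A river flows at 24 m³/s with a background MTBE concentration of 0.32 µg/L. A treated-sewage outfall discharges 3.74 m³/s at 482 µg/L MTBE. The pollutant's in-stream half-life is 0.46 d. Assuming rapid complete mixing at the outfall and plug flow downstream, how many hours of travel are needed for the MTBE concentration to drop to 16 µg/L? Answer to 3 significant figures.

22.4 h

Mixed concentration C = ΣQC/ΣQ = (24.00·0.3200 + 3.740·482.0) / 27.74 = 1810/27.74 = 65.26 µg/L.
Half-life 0.46 d → k = ln 2 / 0.46 = 1.507 d⁻¹.
65.26·exp(−k·t) = 16 → t = ln(65.26/16)/k = 80610 s = 22.39 h.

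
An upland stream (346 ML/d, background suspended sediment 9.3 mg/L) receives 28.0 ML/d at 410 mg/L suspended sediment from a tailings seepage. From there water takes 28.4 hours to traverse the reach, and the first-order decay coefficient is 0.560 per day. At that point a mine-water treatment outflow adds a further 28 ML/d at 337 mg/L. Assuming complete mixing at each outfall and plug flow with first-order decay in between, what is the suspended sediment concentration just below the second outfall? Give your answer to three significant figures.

After mixing, C = (346.0·9.300 + 28.00·410.0) / 374.0 = 14700/374.0 = 39.30 mg/L; combined flow 374.0 ML/d.
Applying C = C₀e^(−kt): 39.30 × 0.5155 = 20.26 mg/L.
Second outfall: C = (374.0·20.26 + 28.00·337.0)/402.0 = 42.32 mg/L.

42.3 mg/L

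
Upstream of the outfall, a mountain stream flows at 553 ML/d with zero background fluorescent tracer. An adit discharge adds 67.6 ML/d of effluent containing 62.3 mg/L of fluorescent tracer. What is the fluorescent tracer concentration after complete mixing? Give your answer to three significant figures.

Mixed concentration C = ΣQC/ΣQ = (553.0·0 + 67.60·62.30) / 620.6 = 4211/620.6 = 6.786 mg/L.

6.79 mg/L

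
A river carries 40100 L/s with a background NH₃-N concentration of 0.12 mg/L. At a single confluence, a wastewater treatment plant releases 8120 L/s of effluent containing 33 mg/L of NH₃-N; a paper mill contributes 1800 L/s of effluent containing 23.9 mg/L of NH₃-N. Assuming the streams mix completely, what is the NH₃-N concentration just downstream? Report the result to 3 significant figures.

6.31 mg/L

After mixing, C = (40100·0.1200 + 8120·33.00 + 1800·23.90) / 50020 = 315800/50020 = 6.313 mg/L.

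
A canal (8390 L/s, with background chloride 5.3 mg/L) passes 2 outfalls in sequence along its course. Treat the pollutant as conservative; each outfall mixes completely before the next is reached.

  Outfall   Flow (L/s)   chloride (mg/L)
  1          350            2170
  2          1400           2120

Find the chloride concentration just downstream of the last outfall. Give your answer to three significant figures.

372 mg/L

After outfall 1: Q = 8390 + 350.0 = 8740 L/s; C = (8390·5.300 + 350.0·2170)/8740 = 91.99 mg/L.
After outfall 2: Q = 8740 + 1400 = 10140 L/s; C = (8740·91.99 + 1400·2120)/10140 = 372.0 mg/L.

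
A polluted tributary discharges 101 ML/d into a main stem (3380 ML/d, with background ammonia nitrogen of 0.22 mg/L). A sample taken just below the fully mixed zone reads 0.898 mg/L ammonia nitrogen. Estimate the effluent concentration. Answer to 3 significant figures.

23.6 mg/L

Mass balance: 3380·0.2200 + 101.0·Cₑ = 3481·0.8980
→ Cₑ = (3481·0.8980 − 3380·0.2200) / 101.0 = 23.59 mg/L.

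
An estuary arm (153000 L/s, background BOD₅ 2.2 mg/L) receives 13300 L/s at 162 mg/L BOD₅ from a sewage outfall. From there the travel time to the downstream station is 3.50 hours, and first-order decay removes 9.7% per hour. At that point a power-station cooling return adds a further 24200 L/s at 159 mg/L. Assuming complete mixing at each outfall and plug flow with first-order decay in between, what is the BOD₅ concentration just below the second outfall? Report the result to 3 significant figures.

29.3 mg/L

After mixing, C = (153000·2.200 + 13300·162.0) / 166300 = 2491000/166300 = 14.98 mg/L; combined flow 166300 L/s.
9.7%/h lost → k = −ln(1 − 0.097) = 0.1020 h⁻¹.
Applying C = C₀e^(−kt): 14.98 × 0.6997 = 10.48 mg/L.
Second outfall: C = (166300·10.48 + 24200·159.0)/190500 = 29.35 mg/L.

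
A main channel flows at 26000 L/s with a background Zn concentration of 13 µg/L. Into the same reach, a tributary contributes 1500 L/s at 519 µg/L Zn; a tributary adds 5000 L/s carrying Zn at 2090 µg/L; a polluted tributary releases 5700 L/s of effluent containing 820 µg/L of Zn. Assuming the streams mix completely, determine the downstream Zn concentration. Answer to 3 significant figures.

425 µg/L

Flow-weighted average: C = (26000·13.00 + 1500·519.0 + 5000·2090 + 5700·820.0) / 38200 = 16240000/38200 = 425.1 µg/L.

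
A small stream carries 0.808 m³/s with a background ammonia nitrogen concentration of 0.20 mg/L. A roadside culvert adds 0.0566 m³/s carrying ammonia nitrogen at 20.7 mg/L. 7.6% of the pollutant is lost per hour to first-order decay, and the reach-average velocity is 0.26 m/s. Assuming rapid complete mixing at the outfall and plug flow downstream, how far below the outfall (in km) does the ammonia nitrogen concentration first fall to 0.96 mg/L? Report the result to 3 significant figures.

5.61 km

Flow-weighted average: C = (0.8080·0.2000 + 0.05660·20.70) / 0.8646 = 1.333/0.8646 = 1.542 mg/L.
7.6%/h lost → k = −ln(1 − 0.076) = 0.07904 h⁻¹.
Set 1.542·exp(−k·t) = 0.96 → t = ln(1.542/0.96)/k = 21580 s = 5.996 h.
Distance = v·t = 0.26·21580 = 5612 m = 5.612 km.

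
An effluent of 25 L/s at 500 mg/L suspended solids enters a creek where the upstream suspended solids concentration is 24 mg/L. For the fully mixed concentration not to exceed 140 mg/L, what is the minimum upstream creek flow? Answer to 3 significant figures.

Set C_mix = 140: (Q·24.00 + 25.00·500.0) / (Q + 25.00) = 140
→ Q = 25.00·(500.0 − 140)/(140 − 24.00) = 77.59 L/s.

77.6 L/s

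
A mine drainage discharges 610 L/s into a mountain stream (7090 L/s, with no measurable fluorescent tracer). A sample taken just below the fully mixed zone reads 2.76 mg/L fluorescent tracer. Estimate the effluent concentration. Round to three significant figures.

Mass balance: 7090·0 + 610.0·Cₑ = 7700·2.760
→ Cₑ = (7700·2.760 − 7090·0) / 610.0 = 34.84 mg/L.

34.8 mg/L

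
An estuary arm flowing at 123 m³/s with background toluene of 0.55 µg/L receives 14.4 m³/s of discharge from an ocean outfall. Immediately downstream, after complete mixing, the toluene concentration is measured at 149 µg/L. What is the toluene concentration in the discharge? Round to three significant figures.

Mass balance: 123.0·0.5500 + 14.40·Cₑ = 137.4·149.0
→ Cₑ = (137.4·149.0 − 123.0·0.5500) / 14.40 = 1417 µg/L.

1420 µg/L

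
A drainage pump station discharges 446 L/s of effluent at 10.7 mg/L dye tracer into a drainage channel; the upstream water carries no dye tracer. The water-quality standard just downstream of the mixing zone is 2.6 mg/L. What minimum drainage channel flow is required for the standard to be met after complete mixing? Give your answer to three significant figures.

1390 L/s

Set C_mix = 2.6: (Q·0 + 446.0·10.70) / (Q + 446.0) = 2.6
→ Q = 446.0·(10.70 − 2.6)/(2.6 − 0) = 1389 L/s.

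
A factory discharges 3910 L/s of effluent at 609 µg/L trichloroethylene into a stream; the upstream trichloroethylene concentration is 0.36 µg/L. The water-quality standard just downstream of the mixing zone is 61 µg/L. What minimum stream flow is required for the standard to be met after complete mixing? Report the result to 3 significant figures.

35300 L/s

Set C_mix = 61: (Q·0.3600 + 3910·609.0) / (Q + 3910) = 61
→ Q = 3910·(609.0 − 61)/(61 − 0.3600) = 35330 L/s.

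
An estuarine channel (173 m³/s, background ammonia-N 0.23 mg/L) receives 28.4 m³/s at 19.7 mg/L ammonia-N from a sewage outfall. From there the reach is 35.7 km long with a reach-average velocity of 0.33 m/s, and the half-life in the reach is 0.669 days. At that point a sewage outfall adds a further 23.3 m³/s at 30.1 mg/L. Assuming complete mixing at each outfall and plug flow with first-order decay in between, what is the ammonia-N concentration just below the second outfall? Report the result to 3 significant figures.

3.85 mg/L

Conservation of mass: C = (173.0·0.2300 + 28.40·19.70) / 201.4 = 599.3/201.4 = 2.976 mg/L; combined flow 201.4 m³/s.
Travel time t = 35.7·1000 / 0.33 = 108200 s = 30.05 h.
Half-life 0.669 d → k = ln 2 / 0.669 = 1.036 d⁻¹.
After decay, C = 2.976 × e^(−kt) = 2.976 × 0.2733 = 0.8131 mg/L.
Second outfall: C = (201.4·0.8131 + 23.30·30.10)/224.7 = 3.850 mg/L.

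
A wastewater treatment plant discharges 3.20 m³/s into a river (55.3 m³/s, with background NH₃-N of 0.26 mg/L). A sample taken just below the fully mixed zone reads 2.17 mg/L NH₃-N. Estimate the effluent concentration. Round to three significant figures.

35.2 mg/L

Mass balance: 55.30·0.2600 + 3.200·Cₑ = 58.50·2.170
→ Cₑ = (58.50·2.170 − 55.30·0.2600) / 3.200 = 35.18 mg/L.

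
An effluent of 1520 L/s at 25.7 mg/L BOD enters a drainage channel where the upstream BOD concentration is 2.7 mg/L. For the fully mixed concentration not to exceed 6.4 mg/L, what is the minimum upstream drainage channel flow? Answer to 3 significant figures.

7930 L/s

Set C_mix = 6.4: (Q·2.700 + 1520·25.70) / (Q + 1520) = 6.4
→ Q = 1520·(25.70 − 6.4)/(6.4 − 2.700) = 7929 L/s.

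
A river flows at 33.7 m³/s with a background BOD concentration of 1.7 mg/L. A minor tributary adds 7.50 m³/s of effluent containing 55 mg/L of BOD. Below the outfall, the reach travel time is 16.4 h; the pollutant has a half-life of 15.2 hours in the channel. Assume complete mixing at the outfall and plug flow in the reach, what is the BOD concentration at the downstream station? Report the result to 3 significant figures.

5.40 mg/L

Flow-weighted average: C = (33.70·1.700 + 7.500·55.00) / 41.20 = 469.8/41.20 = 11.40 mg/L.
Half-life 15.2 h → k = ln 2 / 15.2 = 0.04560 h⁻¹ = 1.094 d⁻¹.
Decay over the reach: 11.40·exp(−kt) = 11.40·0.4734 = 5.398 mg/L.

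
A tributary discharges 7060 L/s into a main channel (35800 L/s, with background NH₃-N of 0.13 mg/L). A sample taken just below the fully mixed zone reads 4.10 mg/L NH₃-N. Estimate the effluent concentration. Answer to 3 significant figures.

Mass balance: 35800·0.1300 + 7060·Cₑ = 42860·4.100
→ Cₑ = (42860·4.100 − 35800·0.1300) / 7060 = 24.23 mg/L.

24.2 mg/L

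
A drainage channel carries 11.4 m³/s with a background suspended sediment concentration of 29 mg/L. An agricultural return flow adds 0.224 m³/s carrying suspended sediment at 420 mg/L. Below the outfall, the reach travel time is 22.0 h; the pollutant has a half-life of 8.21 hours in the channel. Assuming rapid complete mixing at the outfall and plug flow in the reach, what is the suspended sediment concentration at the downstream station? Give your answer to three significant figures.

5.70 mg/L

Flow-weighted average: C = (11.40·29.00 + 0.2240·420.0) / 11.62 = 424.7/11.62 = 36.53 mg/L.
Half-life 8.21 h → k = ln 2 / 8.21 = 0.08443 h⁻¹ = 2.026 d⁻¹.
Decay over the reach: 36.53·exp(−kt) = 36.53·0.1561 = 5.702 mg/L.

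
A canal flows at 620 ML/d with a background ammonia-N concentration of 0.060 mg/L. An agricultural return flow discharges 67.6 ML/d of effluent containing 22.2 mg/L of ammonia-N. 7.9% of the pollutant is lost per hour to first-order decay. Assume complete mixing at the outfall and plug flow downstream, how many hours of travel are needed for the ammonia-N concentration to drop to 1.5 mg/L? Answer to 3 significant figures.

4.85 h

After mixing, C = (620.0·0.06000 + 67.60·22.20) / 687.6 = 1538/687.6 = 2.237 mg/L.
7.9%/h lost → k = −ln(1 − 0.079) = 0.08230 h⁻¹.
2.237·exp(−k·t) = 1.5 → t = ln(2.237/1.5)/k = 17480 s = 4.855 h.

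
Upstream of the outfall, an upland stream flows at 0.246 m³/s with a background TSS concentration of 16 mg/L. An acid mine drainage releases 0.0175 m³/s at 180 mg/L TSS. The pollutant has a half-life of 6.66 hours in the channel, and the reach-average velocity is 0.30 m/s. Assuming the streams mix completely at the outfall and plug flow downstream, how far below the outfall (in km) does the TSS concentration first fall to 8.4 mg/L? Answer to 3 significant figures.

Flow-weighted average: C = (0.2460·16.00 + 0.01750·180.0) / 0.2635 = 7.086/0.2635 = 26.89 mg/L.
Half-life 6.66 h → k = ln 2 / 6.66 = 0.1041 h⁻¹ = 2.498 d⁻¹.
Set 26.89·exp(−k·t) = 8.4 → t = ln(26.89/8.4)/k = 40250 s = 11.18 h.
Distance = v·t = 0.30·40250 = 12070 m = 12.07 km.

12.1 km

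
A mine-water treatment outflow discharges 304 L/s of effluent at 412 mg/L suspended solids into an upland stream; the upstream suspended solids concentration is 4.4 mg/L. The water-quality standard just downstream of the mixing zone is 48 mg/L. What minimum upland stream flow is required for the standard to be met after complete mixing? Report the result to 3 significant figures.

Set C_mix = 48: (Q·4.400 + 304.0·412.0) / (Q + 304.0) = 48
→ Q = 304.0·(412.0 − 48)/(48 − 4.400) = 2538 L/s.

2540 L/s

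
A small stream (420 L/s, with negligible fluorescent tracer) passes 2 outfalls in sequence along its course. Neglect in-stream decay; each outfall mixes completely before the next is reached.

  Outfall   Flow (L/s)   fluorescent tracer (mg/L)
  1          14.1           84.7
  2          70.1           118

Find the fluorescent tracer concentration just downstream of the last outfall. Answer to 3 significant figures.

After outfall 1: Q = 420.0 + 14.10 = 434.1 L/s; C = (420.0·0 + 14.10·84.70)/434.1 = 2.751 mg/L.
After outfall 2: Q = 434.1 + 70.10 = 504.2 L/s; C = (434.1·2.751 + 70.10·118.0)/504.2 = 18.77 mg/L.

18.8 mg/L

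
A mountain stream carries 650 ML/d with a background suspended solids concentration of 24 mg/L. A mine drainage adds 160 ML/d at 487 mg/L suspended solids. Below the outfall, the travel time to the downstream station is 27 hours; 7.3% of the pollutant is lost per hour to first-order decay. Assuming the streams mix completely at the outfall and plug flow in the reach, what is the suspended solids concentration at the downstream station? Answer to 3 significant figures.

After mixing, C = (650.0·24.00 + 160.0·487.0) / 810.0 = 93520/810.0 = 115.5 mg/L.
7.3%/h lost → k = −ln(1 − 0.073) = 0.07580 h⁻¹.
Applying C = C₀e^(−kt): 115.5 × 0.1292 = 14.91 mg/L.

14.9 mg/L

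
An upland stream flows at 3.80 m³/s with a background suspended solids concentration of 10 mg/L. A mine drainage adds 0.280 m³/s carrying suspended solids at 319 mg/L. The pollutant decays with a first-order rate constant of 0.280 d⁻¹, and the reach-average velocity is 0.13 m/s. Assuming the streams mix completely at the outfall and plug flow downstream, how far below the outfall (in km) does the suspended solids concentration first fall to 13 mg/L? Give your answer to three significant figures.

35.1 km

After mixing, C = (3.800·10.00 + 0.2800·319.0) / 4.080 = 127.3/4.080 = 31.21 mg/L.
Set 31.21·exp(−k·t) = 13 → t = ln(31.21/13)/k = 270200 s = 75.06 h.
Distance = v·t = 0.13·270200 = 35130 m = 35.13 km.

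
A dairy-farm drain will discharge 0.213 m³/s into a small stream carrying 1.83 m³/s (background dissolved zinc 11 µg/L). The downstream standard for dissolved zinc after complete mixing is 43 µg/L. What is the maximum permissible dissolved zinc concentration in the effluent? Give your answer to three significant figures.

318 µg/L

At the limit, (Qr·Cr + Qe·Cₑ)/(Qr + Qe) = 43:
Cₑ = (2.043·43 − 1.830·11.00) / 0.2130 = 317.9 µg/L.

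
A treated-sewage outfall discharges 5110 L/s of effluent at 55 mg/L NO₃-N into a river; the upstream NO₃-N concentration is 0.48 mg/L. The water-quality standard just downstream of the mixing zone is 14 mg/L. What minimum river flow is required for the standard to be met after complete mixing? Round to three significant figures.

Set C_mix = 14: (Q·0.4800 + 5110·55.00) / (Q + 5110) = 14
→ Q = 5110·(55.00 − 14)/(14 − 0.4800) = 15500 L/s.

15500 L/s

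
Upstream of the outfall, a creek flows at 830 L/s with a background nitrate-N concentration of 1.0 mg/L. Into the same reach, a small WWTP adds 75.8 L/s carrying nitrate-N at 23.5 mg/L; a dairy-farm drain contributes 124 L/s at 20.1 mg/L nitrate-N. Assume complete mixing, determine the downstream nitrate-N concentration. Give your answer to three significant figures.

4.96 mg/L

Mass balance: C = (830.0·1.000 + 75.80·23.50 + 124.0·20.10) / 1030 = 5104/1030 = 4.956 mg/L.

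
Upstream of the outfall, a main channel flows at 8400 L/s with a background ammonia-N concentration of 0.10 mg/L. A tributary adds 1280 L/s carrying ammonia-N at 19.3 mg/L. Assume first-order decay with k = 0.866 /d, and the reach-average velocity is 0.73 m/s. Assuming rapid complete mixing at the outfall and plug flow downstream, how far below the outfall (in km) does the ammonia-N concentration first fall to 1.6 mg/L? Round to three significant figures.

36.4 km

Flow-weighted average: C = (8400·0.1000 + 1280·19.30) / 9680 = 25540/9680 = 2.639 mg/L.
Set 2.639·exp(−k·t) = 1.6 → t = ln(2.639/1.6)/k = 49920 s = 13.87 h.
Distance = v·t = 0.73·49920 = 36440 m = 36.44 km.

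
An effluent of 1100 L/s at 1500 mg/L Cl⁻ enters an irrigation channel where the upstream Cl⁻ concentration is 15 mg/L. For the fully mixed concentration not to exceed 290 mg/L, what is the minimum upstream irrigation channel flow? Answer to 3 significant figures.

Set C_mix = 290: (Q·15.00 + 1100·1500) / (Q + 1100) = 290
→ Q = 1100·(1500 − 290)/(290 − 15.00) = 4840 L/s.

4840 L/s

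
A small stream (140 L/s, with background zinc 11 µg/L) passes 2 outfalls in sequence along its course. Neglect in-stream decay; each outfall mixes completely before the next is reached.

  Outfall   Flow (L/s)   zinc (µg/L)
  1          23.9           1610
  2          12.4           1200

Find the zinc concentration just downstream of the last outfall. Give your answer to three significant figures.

311 µg/L

Outfall 1: combined Q = 163.9 L/s; C = (140.0·11.00 + 23.90·1610)/163.9 = 244.2 µg/L.
Outfall 2: combined Q = 176.3 L/s; C = (163.9·244.2 + 12.40·1200)/176.3 = 311.4 µg/L.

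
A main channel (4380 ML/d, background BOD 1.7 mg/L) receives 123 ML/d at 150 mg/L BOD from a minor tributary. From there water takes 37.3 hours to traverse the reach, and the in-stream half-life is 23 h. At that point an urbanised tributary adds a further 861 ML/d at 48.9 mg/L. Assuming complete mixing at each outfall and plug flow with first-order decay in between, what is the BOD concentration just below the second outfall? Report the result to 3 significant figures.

Conservation of mass: C = (4380·1.700 + 123.0·150.0) / 4503 = 25900/4503 = 5.751 mg/L; combined flow 4503 ML/d.
Half-life 23 h → k = ln 2 / 23 = 0.03014 h⁻¹ = 0.7233 d⁻¹.
After decay, C = 5.751 × e^(−kt) = 5.751 × 0.3249 = 1.869 mg/L.
At the second outfall, C = (4503·1.869 + 861.0·48.90) / (4503 + 861.0) = 9.418 mg/L.

9.42 mg/L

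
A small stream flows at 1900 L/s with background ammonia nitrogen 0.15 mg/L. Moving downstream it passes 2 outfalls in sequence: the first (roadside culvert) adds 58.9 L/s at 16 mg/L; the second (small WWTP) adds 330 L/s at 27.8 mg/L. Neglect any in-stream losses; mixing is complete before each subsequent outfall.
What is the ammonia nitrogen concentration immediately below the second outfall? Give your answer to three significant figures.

Below outfall 1: Q → 1959 L/s, C = (1900·0.1500 + 58.90·16.00)/1959 = 0.6266 mg/L.
Below outfall 2: Q → 2289 L/s, C = (1959·0.6266 + 330.0·27.80)/2289 = 4.544 mg/L.

4.54 mg/L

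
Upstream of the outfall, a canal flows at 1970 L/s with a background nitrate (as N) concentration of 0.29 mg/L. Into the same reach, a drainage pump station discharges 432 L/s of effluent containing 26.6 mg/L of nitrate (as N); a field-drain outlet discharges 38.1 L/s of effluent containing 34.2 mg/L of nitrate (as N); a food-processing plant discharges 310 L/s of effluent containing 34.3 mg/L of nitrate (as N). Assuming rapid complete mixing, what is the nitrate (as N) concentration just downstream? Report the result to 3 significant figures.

Mixed concentration C = ΣQC/ΣQ = (1970·0.2900 + 432.0·26.60 + 38.10·34.20 + 310.0·34.30) / 2750 = 24000/2750 = 8.726 mg/L.

8.73 mg/L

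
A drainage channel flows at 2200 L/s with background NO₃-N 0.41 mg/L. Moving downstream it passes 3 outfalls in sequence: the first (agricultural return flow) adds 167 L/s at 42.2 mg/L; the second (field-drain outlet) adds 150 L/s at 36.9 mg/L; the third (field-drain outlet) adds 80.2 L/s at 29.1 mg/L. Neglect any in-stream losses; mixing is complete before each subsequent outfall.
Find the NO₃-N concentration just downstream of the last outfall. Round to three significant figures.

Below outfall 1: Q → 2367 L/s, C = (2200·0.4100 + 167.0·42.20)/2367 = 3.358 mg/L.
Below outfall 2: Q → 2517 L/s, C = (2367·3.358 + 150.0·36.90)/2517 = 5.357 mg/L.
Below outfall 3: Q → 2597 L/s, C = (2517·5.357 + 80.20·29.10)/2597 = 6.090 mg/L.

6.09 mg/L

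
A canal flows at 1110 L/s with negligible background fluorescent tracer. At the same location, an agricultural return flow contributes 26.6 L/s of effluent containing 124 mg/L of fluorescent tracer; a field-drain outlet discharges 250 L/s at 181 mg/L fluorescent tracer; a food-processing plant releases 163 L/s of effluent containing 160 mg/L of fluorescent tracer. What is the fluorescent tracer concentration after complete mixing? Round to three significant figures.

48.2 mg/L

Mass balance: C = (1110·0 + 26.60·124.0 + 250.0·181.0 + 163.0·160.0) / 1550 = 74630/1550 = 48.16 mg/L.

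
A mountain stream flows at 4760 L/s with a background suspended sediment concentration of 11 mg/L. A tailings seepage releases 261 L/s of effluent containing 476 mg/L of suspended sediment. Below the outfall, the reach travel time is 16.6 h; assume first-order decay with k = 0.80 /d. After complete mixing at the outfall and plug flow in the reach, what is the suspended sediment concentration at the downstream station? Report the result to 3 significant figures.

20.2 mg/L

Mass balance: C = (4760·11.00 + 261.0·476.0) / 5021 = 176600/5021 = 35.17 mg/L.
First-order decay: C = 35.17·exp(−k·t) = 35.17·0.5750 = 20.22 mg/L.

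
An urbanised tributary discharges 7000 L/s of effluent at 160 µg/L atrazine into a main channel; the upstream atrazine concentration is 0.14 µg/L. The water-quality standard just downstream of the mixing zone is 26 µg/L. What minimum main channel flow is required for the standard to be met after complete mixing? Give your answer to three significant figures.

36300 L/s

Set C_mix = 26: (Q·0.1400 + 7000·160.0) / (Q + 7000) = 26
→ Q = 7000·(160.0 − 26)/(26 − 0.1400) = 36270 L/s.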